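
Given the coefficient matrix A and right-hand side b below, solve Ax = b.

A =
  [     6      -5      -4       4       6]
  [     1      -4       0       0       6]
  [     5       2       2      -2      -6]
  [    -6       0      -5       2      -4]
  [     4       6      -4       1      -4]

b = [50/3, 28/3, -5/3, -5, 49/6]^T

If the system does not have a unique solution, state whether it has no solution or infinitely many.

Row-reduce the augmented matrix:
R1 ← R1 / (6).
R2 ← R2 − 1·R1.
R3 ← R3 − 5·R1.
R4 ← R4 + 6·R1.
R5 ← R5 − 4·R1.
R2 ← R2 / (-19/6).
R1 ← R1 + 5/6·R2.
R3 ← R3 − 37/6·R2.
R4 ← R4 + 5·R2.
R5 ← R5 − 28/3·R2.
R3 ← R3 / (126/19).
R1 ← R1 + 16/19·R3.
R2 ← R2 + 4/19·R3.
R4 ← R4 + 191/19·R3.
R5 ← R5 − 12/19·R3.
R4 ← R4 / (-3).
R3 ← R3 + 1·R4.
R5 ← R5 + 3·R4.
R5 ← R5 / (44/3).
R1 ← R1 + 10/21·R5.
R2 ← R2 + 34/21·R5.
R3 ← R3 − 152/63·R5.
R4 ← R4 − 164/63·R5.
Reading off the reduced rows gives x_1 = 4/3, x_2 = 0, x_3 = -8/3, x_4 = -5/2, x_5 = 4/3.

x_1 = 4/3, x_2 = 0, x_3 = -8/3, x_4 = -5/2, x_5 = 4/3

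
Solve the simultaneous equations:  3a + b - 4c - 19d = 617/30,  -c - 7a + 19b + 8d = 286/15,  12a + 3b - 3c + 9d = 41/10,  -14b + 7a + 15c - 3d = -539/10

a = -1/5, b = 1, c = -8/3, d = -1/2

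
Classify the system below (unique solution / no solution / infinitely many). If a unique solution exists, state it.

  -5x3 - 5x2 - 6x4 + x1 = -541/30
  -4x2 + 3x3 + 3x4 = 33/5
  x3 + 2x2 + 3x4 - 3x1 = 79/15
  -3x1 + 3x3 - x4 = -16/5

x1 = 1, x2 = 1/2, x3 = 2/3, x4 = 11/5

Row-reduce the augmented matrix:
R3 ← R3 + 3·R1.
R4 ← R4 + 3·R1.
R2 ← R2 / (-4).
R1 ← R1 + 5·R2.
R3 ← R3 + 13·R2.
R4 ← R4 + 15·R2.
R3 ← R3 / (-95/4).
R1 ← R1 + 35/4·R3.
R2 ← R2 + 3/4·R3.
R4 ← R4 + 93/4·R3.
R4 ← R4 / (-572/95).
R1 ← R1 + 12/19·R4.
R2 ← R2 − 3/95·R4.
R3 ← R3 − 99/95·R4.
Reading off the reduced rows gives x1 = 1, x2 = 1/2, x3 = 2/3, x4 = 11/5.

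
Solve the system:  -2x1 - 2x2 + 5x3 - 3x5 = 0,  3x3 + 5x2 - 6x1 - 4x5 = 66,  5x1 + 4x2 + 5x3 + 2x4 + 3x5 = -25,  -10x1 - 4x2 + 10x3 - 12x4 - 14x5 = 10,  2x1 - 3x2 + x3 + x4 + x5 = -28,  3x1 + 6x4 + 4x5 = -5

x1 = -5, x2 = 5, x3 = -3, x4 = 5, x5 = -5

Row-reduce the augmented matrix:
R1 ← R1 / (-2).
R2 ← R2 + 6·R1.
R3 ← R3 − 5·R1.
R4 ← R4 + 10·R1.
R5 ← R5 − 2·R1.
R6 ← R6 − 3·R1.
R2 ← R2 / (11).
R1 ← R1 − 1·R2.
R3 ← R3 + 1·R2.
R4 ← R4 − 6·R2.
R5 ← R5 + 5·R2.
R6 ← R6 + 3·R2.
R3 ← R3 / (361/22).
R1 ← R1 + 31/22·R3.
R2 ← R2 + 12/11·R3.
R4 ← R4 + 93/11·R3.
R5 ← R5 − 6/11·R3.
R6 ← R6 − 93/22·R3.
R4 ← R4 / (-3960/361).
R1 ← R1 − 62/361·R4.
R2 ← R2 − 48/361·R4.
R3 ← R3 − 44/361·R4.
R5 ← R5 − 337/361·R4.
R6 ← R6 − 1980/361·R4.
R5 ← R5 / (41/495).
R1 ← R1 − 316/495·R5.
R2 ← R2 − 23/165·R5.
R3 ← R3 + 13/45·R5.
R4 ← R4 − 172/495·R5.
R6 reduces to 0 = 0, so the extra equation is consistent.
Reading off the reduced rows gives x1 = -5, x2 = 5, x3 = -3, x4 = 5, x5 = -5.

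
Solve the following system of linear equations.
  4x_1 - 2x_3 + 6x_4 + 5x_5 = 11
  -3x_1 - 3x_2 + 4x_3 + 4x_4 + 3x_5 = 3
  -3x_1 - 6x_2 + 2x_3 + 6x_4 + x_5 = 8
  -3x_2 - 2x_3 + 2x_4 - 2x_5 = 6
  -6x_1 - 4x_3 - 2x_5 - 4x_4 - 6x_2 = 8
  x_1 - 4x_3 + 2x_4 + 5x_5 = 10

no solution

Row-reduce:
R1 ← R1 / (4).
R2 ← R2 + 3·R1.
R3 ← R3 + 3·R1.
R5 ← R5 + 6·R1.
R6 ← R6 − 1·R1.
R2 ← R2 / (-3).
R3 ← R3 + 6·R2.
R4 ← R4 + 3·R2.
R5 ← R5 + 6·R2.
R3 ← R3 / (-9/2).
R1 ← R1 + 1/2·R3.
R2 ← R2 + 5/6·R3.
R4 ← R4 + 9/2·R3.
R5 ← R5 + 12·R3.
R6 ← R6 + 7/2·R3.
Swap R4 and R5.
R4 ← R4 / (16/3).
R1 ← R1 − 20/9·R4.
R2 ← R2 + 44/27·R4.
R3 ← R3 − 13/9·R4.
R6 ← R6 − 50/9·R4.
Swap R5 and R6.
R5 ← R5 / (-65/12).
R1 ← R1 + 25/6·R5.
R2 ← R2 − 73/18·R5.
R3 ← R3 + 53/24·R5.
R4 ← R4 − 23/8·R5.
Row 6 reduces to 0 = 1, a contradiction. The system is inconsistent.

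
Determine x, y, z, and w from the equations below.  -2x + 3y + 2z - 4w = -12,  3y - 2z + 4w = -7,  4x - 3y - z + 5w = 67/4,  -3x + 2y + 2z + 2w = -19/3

x = 3/2, y = -8/3, z = 1, w = 3/4

Row-reduce the augmented matrix:
R1 ← R1 / (-2).
R3 ← R3 − 4·R1.
R4 ← R4 + 3·R1.
R2 ← R2 / (3).
R1 ← R1 + 3/2·R2.
R3 ← R3 − 3·R2.
R4 ← R4 + 5/2·R2.
R3 ← R3 / (5).
R1 ← R1 + 2·R3.
R2 ← R2 + 2/3·R3.
R4 ← R4 + 8/3·R3.
R4 ← R4 / (38/5).
R1 ← R1 − 6/5·R4.
R2 ← R2 − 2/5·R4.
R3 ← R3 + 7/5·R4.
Reading off the reduced rows gives x = 3/2, y = -8/3, z = 1, w = 3/4.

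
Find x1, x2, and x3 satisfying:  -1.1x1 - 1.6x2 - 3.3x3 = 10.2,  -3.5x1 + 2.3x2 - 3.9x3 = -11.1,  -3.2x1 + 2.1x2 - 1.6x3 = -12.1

x1 = 1, x2 = -5, x3 = -1

Row-reduce the augmented matrix:
R1 ← R1 / (-11/10).
R2 ← R2 + 7/2·R1.
R3 ← R3 + 16/5·R1.
R2 ← R2 / (813/110).
R1 ← R1 − 16/11·R2.
R3 ← R3 − 743/110·R2.
R3 ← R3 / (2667/1355).
R1 ← R1 − 461/271·R3.
R2 ← R2 − 242/271·R3.
Reading off the reduced rows gives x1 = 1, x2 = -5, x3 = -1.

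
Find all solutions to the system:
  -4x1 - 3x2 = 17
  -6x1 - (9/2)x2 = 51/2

Row-reduce:
R1 ← R1 / (-4).
R2 ← R2 + 6·R1.
Rank is 1 with 2 unknowns, leaving x2 free.

infinitely many solutions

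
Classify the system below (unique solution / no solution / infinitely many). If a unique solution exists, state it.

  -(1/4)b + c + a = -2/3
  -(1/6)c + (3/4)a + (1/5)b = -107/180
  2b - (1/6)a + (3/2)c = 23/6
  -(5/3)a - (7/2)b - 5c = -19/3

a = -1, b = 4/3, c = 2/3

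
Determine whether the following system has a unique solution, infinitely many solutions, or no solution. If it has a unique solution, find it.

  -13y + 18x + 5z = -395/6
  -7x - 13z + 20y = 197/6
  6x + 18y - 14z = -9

x = -8/3, y = 7/3, z = 5/2

Row-reduce the augmented matrix:
R1 ← R1 / (18).
R2 ← R2 + 7·R1.
R3 ← R3 − 6·R1.
R2 ← R2 / (269/18).
R1 ← R1 + 13/18·R2.
R3 ← R3 − 67/3·R2.
R3 ← R3 / (230/269).
R1 ← R1 + 69/269·R3.
R2 ← R2 + 199/269·R3.
Reading off the reduced rows gives x = -8/3, y = 7/3, z = 5/2.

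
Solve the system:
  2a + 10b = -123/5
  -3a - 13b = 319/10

Row-reduce the augmented matrix:
R1 ← R1 / (2).
R2 ← R2 + 3·R1.
R2 ← R2 / (2).
R1 ← R1 − 5·R2.
Reading off the reduced rows gives a = 1/5, b = -5/2.

a = 1/5, b = -5/2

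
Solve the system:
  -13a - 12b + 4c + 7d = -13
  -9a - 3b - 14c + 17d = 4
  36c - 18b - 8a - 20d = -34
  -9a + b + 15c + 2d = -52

Row-reduce:
R1 ← R1 / (-13).
R2 ← R2 + 9·R1.
R3 ← R3 + 8·R1.
R4 ← R4 + 9·R1.
R2 ← R2 / (69/13).
R1 ← R1 − 12/13·R2.
R3 ← R3 + 138/13·R2.
R4 ← R4 − 121/13·R2.
Swap R3 and R4.
R3 ← R3 / (2873/69).
R1 ← R1 − 60/23·R3.
R2 ← R2 + 218/69·R3.
Rank is 3 with 4 unknowns, leaving d free.

infinitely many solutions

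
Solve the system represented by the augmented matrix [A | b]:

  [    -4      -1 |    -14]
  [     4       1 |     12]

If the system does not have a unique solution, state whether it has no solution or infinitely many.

Row-reduce:
R1 ← R1 / (-4).
R2 ← R2 − 4·R1.
Row 2 reduces to 0 = -2, a contradiction. The system is inconsistent.

no solution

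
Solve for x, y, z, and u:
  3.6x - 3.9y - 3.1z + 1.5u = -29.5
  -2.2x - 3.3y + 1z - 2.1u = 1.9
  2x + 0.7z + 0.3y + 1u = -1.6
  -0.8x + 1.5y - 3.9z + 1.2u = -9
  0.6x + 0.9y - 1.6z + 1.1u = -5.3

x = -3, y = 2, z = 4, u = 1

Row-reduce the augmented matrix:
R1 ← R1 / (18/5).
R2 ← R2 + 11/5·R1.
R3 ← R3 − 2·R1.
R4 ← R4 + 4/5·R1.
R5 ← R5 − 3/5·R1.
R2 ← R2 / (-341/60).
R1 ← R1 + 13/12·R2.
R3 ← R3 − 37/15·R2.
R4 ← R4 − 19/30·R2.
R5 ← R5 − 31/20·R2.
R3 ← R3 / (3468/1705).
R1 ← R1 + 471/682·R3.
R2 ← R2 − 161/1023·R3.
R4 ← R4 + 7994/1705·R3.
R5 ← R5 + 73/55·R3.
R4 ← R4 / (2087/3468).
R1 ← R1 − 2425/4624·R4.
R2 ← R2 − 4891/20808·R4.
R3 ← R3 + 1183/6936·R4.
R5 ← R5 − 2087/6936·R4.
R5 reduces to 0 = 0, so the extra equation is consistent.
Reading off the reduced rows gives x = -3, y = 2, z = 4, u = 1.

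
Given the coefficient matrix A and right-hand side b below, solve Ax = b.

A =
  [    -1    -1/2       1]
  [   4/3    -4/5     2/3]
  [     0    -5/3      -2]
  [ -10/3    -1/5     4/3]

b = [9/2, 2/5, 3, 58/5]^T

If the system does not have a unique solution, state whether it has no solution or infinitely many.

no solution

Row-reduce:
R1 ← R1 / (-1).
R2 ← R2 − 4/3·R1.
R4 ← R4 + 10/3·R1.
R2 ← R2 / (-22/15).
R1 ← R1 − 1/2·R2.
R3 ← R3 + 5/3·R2.
R4 ← R4 − 22/15·R2.
R3 ← R3 / (-47/11).
R1 ← R1 + 7/22·R3.
R2 ← R2 + 15/11·R3.
Row 4 reduces to 0 = 3, a contradiction. The system is inconsistent.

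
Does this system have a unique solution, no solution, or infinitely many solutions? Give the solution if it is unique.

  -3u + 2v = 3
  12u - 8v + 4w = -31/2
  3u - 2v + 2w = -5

Row-reduce:
R1 ← R1 / (-3).
R2 ← R2 − 12·R1.
R3 ← R3 − 3·R1.
R2 ← R2 / (4).
R3 ← R3 − 2·R2.
Row 3 reduces to 0 = -1/4, a contradiction. The system is inconsistent.

no solution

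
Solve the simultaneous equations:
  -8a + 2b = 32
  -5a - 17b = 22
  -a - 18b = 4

no solution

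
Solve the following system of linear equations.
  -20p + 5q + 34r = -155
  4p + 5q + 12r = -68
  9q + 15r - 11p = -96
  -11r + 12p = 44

Row-reduce:
R1 ← R1 / (-20).
R2 ← R2 − 4·R1.
R3 ← R3 + 11·R1.
R4 ← R4 − 12·R1.
R2 ← R2 / (6).
R1 ← R1 + 1/4·R2.
R3 ← R3 − 25/4·R2.
R4 ← R4 − 3·R2.
R3 ← R3 / (-1397/60).
R1 ← R1 + 11/12·R3.
R2 ← R2 − 47/15·R3.
Row 4 reduces to 0 = 1/2, a contradiction. The system is inconsistent.

no solution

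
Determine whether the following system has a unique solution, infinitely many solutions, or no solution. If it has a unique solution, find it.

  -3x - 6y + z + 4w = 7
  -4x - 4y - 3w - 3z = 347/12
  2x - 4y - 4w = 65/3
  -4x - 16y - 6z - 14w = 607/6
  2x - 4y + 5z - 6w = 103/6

Row-reduce the augmented matrix:
R1 ← R1 / (-3).
R2 ← R2 + 4·R1.
R3 ← R3 − 2·R1.
R4 ← R4 + 4·R1.
R5 ← R5 − 2·R1.
R2 ← R2 / (4).
R1 ← R1 − 2·R2.
R3 ← R3 + 8·R2.
R4 ← R4 + 8·R2.
R5 ← R5 + 8·R2.
R3 ← R3 / (-8).
R1 ← R1 − 11/6·R3.
R2 ← R2 + 13/12·R3.
R4 ← R4 + 16·R3.
R5 ← R5 + 3·R3.
Swap R4 and R5.
R4 ← R4 / (-53/4).
R1 ← R1 + 31/24·R4.
R2 ← R2 − 17/48·R4.
R3 ← R3 − 9/4·R4.
R5 reduces to 0 = 0, so the extra equation is consistent.
Reading off the reduced rows gives x = -2/3, y = -3, z = -2, w = -11/4.

x = -2/3, y = -3, z = -2, w = -11/4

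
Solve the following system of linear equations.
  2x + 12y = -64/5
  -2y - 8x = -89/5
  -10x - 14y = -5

x = 13/5, y = -3/2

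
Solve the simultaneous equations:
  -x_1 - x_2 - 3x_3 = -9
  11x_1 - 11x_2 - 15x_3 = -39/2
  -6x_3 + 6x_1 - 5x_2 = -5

no solution

Row-reduce:
R1 ← R1 / (-1).
R2 ← R2 − 11·R1.
R3 ← R3 − 6·R1.
R2 ← R2 / (-22).
R1 ← R1 − 1·R2.
R3 ← R3 + 11·R2.
Row 3 reduces to 0 = 1/4, a contradiction. The system is inconsistent.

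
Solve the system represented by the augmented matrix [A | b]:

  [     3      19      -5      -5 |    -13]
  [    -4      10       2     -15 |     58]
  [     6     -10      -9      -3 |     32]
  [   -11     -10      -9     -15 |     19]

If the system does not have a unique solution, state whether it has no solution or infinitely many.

Row-reduce the augmented matrix:
R1 ← R1 / (3).
R2 ← R2 + 4·R1.
R3 ← R3 − 6·R1.
R4 ← R4 + 11·R1.
R2 ← R2 / (106/3).
R1 ← R1 − 19/3·R2.
R3 ← R3 + 48·R2.
R4 ← R4 − 179/3·R2.
R3 ← R3 / (-283/53).
R1 ← R1 + 44/53·R3.
R2 ← R2 + 7/53·R3.
R4 ← R4 + 1031/53·R3.
R4 ← R4 / (48101/566).
R1 ← R1 − 3229/566·R4.
R2 ← R2 + 33/566·R4.
R3 ← R3 − 1189/283·R4.
Reading off the reduced rows gives x_1 = 5, x_2 = -2, x_3 = 4, x_4 = -6.

x_1 = 5, x_2 = -2, x_3 = 4, x_4 = -6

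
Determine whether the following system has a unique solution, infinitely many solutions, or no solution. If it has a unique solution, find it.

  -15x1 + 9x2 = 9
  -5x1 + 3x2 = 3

infinitely many solutions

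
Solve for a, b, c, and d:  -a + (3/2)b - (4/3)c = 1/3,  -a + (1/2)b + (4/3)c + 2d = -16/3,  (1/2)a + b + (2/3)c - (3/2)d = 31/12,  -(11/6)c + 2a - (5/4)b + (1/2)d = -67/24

a = -3/2, b = -1, c = -1/4, d = -3

Row-reduce the augmented matrix:
R1 ← R1 / (-1).
R2 ← R2 + 1·R1.
R3 ← R3 − 1/2·R1.
R4 ← R4 − 2·R1.
R2 ← R2 / (-1).
R1 ← R1 + 3/2·R2.
R3 ← R3 − 7/4·R2.
R4 ← R4 − 7/4·R2.
R3 ← R3 / (14/3).
R1 ← R1 + 8/3·R3.
R2 ← R2 + 8/3·R3.
R4 ← R4 − 1/6·R3.
R4 ← R4 / (55/14).
R1 ← R1 + 13/7·R4.
R2 ← R2 + 6/7·R4.
R3 ← R3 − 3/7·R4.
Reading off the reduced rows gives a = -3/2, b = -1, c = -1/4, d = -3.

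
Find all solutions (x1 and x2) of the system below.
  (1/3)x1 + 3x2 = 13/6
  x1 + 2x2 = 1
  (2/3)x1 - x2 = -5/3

no solution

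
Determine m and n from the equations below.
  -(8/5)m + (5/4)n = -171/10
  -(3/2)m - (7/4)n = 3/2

Row-reduce the augmented matrix:
R1 ← R1 / (-8/5).
R2 ← R2 + 3/2·R1.
R2 ← R2 / (-187/64).
R1 ← R1 + 25/32·R2.
Reading off the reduced rows gives m = 6, n = -6.

m = 6, n = -6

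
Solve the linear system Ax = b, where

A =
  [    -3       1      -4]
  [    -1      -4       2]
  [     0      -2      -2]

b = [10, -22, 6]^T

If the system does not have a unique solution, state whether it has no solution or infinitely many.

Row-reduce the augmented matrix:
R1 ← R1 / (-3).
R2 ← R2 + 1·R1.
R2 ← R2 / (-13/3).
R1 ← R1 + 1/3·R2.
R3 ← R3 + 2·R2.
R3 ← R3 / (-46/13).
R1 ← R1 − 14/13·R3.
R2 ← R2 + 10/13·R3.
Reading off the reduced rows gives x_1 = 4, x_2 = 2, x_3 = -5.

x_1 = 4, x_2 = 2, x_3 = -5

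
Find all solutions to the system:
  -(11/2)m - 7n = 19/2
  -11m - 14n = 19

Row-reduce:
R1 ← R1 / (-11/2).
R2 ← R2 + 11·R1.
Rank is 1 with 2 unknowns, leaving n free.

infinitely many solutions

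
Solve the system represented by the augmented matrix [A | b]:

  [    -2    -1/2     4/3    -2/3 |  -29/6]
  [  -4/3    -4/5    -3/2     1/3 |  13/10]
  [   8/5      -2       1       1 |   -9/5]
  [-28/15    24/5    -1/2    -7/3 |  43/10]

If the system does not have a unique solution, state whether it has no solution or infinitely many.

Row-reduce:
R1 ← R1 / (-2).
R2 ← R2 + 4/3·R1.
R3 ← R3 − 8/5·R1.
R4 ← R4 + 28/15·R1.
R2 ← R2 / (-7/15).
R1 ← R1 − 1/4·R2.
R3 ← R3 + 12/5·R2.
R4 ← R4 − 79/15·R2.
R3 ← R3 / (1507/105).
R1 ← R1 + 109/56·R3.
R2 ← R2 − 215/42·R3.
R4 ← R4 + 3014/105·R3.
Row 4 reduces to 0 = 2, a contradiction. The system is inconsistent.

no solution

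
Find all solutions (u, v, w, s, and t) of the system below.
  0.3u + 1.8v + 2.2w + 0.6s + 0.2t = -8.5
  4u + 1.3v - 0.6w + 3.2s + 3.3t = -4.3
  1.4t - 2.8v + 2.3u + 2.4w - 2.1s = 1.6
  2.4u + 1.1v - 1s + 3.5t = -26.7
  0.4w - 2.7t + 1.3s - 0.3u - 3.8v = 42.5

Row-reduce the augmented matrix:
R1 ← R1 / (3/10).
R2 ← R2 − 4·R1.
R3 ← R3 − 23/10·R1.
R4 ← R4 − 12/5·R1.
R5 ← R5 + 3/10·R1.
R2 ← R2 / (-227/10).
R1 ← R1 − 6·R2.
R3 ← R3 + 83/5·R2.
R4 ← R4 + 133/10·R2.
R5 ← R5 + 2·R2.
R3 ← R3 / (1685/227).
R1 ← R1 + 394/681·R3.
R2 ← R2 − 898/681·R3.
R4 ← R4 + 211/3405·R3.
R5 ← R5 − 17833/3405·R3.
R4 ← R4 / (-761863/252750).
R1 ← R1 − 12199/25275·R4.
R2 ← R2 − 19667/25275·R4.
R3 ← R3 + 7241/16850·R4.
R5 ← R5 − 577982/126375·R4.
R5 ← R5 / (1350891/7618630).
R1 ← R1 − 785932/761863·R5.
R2 ← R2 − 359187/761863·R5.
R3 ← R3 + 226744/761863·R5.
R4 ← R4 + 385178/761863·R5.
Reading off the reduced rows gives u = 1, v = -6, w = 0, s = 5, t = -5.

u = 1, v = -6, w = 0, s = 5, t = -5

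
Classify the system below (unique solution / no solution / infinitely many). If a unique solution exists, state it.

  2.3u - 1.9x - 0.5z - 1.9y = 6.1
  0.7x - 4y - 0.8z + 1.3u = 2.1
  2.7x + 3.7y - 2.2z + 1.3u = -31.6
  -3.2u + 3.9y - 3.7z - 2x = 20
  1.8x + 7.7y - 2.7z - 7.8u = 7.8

x = -6, y = -3, z = -1, u = -5

Row-reduce the augmented matrix:
R1 ← R1 / (-19/10).
R2 ← R2 − 7/10·R1.
R3 ← R3 − 27/10·R1.
R4 ← R4 + 2·R1.
R5 ← R5 − 9/5·R1.
R2 ← R2 / (-47/10).
R1 ← R1 − 1·R2.
R3 ← R3 − 1·R2.
R4 ← R4 − 59/10·R2.
R5 ← R5 − 59/10·R2.
R3 ← R3 / (-27861/8930).
R1 ← R1 − 48/893·R3.
R2 ← R2 − 187/893·R3.
R4 ← R4 + 19687/4465·R3.
R5 ← R5 + 19687/4465·R3.
R4 ← R4 / (-1396858/139305).
R1 ← R1 + 6195/9287·R4.
R2 ← R2 + 3332/27861·R4.
R3 ← R3 + 44876/27861·R4.
R5 ← R5 + 1396858/139305·R4.
R5 reduces to 0 = 0, so the extra equation is consistent.
Reading off the reduced rows gives x = -6, y = -3, z = -1, u = -5.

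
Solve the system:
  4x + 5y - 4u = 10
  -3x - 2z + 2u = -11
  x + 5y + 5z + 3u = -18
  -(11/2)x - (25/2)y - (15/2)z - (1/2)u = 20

no solution

Row-reduce:
R1 ← R1 / (4).
R2 ← R2 + 3·R1.
R3 ← R3 − 1·R1.
R4 ← R4 + 11/2·R1.
R2 ← R2 / (15/4).
R1 ← R1 − 5/4·R2.
R3 ← R3 − 15/4·R2.
R4 ← R4 + 45/8·R2.
R3 ← R3 / (7).
R1 ← R1 − 2/3·R3.
R2 ← R2 + 8/15·R3.
R4 ← R4 + 21/2·R3.
Row 4 reduces to 0 = 3, a contradiction. The system is inconsistent.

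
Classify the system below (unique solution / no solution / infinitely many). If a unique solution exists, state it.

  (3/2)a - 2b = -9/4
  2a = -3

a = -3/2, b = 0

Row-reduce the augmented matrix:
R1 ← R1 / (3/2).
R2 ← R2 − 2·R1.
R2 ← R2 / (8/3).
R1 ← R1 + 4/3·R2.
Reading off the reduced rows gives a = -3/2, b = 0.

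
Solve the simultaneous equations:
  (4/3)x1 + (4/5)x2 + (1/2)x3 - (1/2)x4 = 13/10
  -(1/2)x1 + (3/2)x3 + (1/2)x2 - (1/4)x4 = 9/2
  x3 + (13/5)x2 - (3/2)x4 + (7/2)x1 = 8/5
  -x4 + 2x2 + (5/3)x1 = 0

no solution

Row-reduce:
R1 ← R1 / (4/3).
R2 ← R2 + 1/2·R1.
R3 ← R3 − 7/2·R1.
R4 ← R4 − 5/3·R1.
R2 ← R2 / (4/5).
R1 ← R1 − 3/5·R2.
R3 ← R3 − 1/2·R2.
R4 ← R4 − 1·R2.
R3 ← R3 / (-175/128).
R1 ← R1 + 57/64·R3.
R2 ← R2 − 135/64·R3.
R4 ← R4 + 175/64·R3.
Row 4 reduces to 0 = 2, a contradiction. The system is inconsistent.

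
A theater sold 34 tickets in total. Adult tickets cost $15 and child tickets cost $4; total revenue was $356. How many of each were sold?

adult tickets: 20, child tickets: 14

Let a = adult tickets, c = child tickets.
  a + c = 34
  15a + 4c = 356
Row-reduce the augmented matrix:
R2 ← R2 − 15·R1.
R2 ← R2 / (-11).
R1 ← R1 − 1·R2.
Reading off the reduced rows gives a = 20, c = 14.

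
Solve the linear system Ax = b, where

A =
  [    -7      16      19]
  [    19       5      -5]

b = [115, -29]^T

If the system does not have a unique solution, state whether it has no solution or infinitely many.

Row-reduce:
R1 ← R1 / (-7).
R2 ← R2 − 19·R1.
R2 ← R2 / (339/7).
R1 ← R1 + 16/7·R2.
Rank is 2 with 3 unknowns, leaving x_3 free.

infinitely many solutions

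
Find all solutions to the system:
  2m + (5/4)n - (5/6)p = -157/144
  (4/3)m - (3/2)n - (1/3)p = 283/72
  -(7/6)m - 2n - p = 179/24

m = -1/4, n = -9/4, p = -8/3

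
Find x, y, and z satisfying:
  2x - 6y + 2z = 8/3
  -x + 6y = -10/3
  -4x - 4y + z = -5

x = 4/3, y = -1/3, z = -1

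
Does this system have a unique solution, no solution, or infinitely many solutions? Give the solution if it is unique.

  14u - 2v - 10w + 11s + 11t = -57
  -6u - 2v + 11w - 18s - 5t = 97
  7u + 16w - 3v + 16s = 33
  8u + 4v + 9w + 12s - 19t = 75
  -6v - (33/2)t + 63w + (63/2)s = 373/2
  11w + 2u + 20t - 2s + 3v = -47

no solution

Row-reduce:
R1 ← R1 / (14).
R2 ← R2 + 6·R1.
R3 ← R3 − 7·R1.
R4 ← R4 − 8·R1.
R6 ← R6 − 2·R1.
R2 ← R2 / (-20/7).
R1 ← R1 + 1/7·R2.
R3 ← R3 + 2·R2.
R4 ← R4 − 36/7·R2.
R5 ← R5 + 6·R2.
R6 ← R6 − 23/7·R2.
R3 ← R3 / (163/10).
R1 ← R1 + 21/20·R3.
R2 ← R2 + 47/20·R3.
R4 ← R4 − 134/5·R3.
R5 ← R5 − 489/10·R3.
R6 ← R6 − 403/20·R3.
R4 ← R4 / (-8273/163).
R1 ← R1 − 1777/652·R4.
R2 ← R2 − 4893/652·R4.
R3 ← R3 − 198/163·R4.
R6 ← R6 + 28249/652·R4.
Swap R5 and R6.
R5 ← R5 / (649219/16546).
R1 ← R1 + 7593/16546·R5.
R2 ← R2 + 52789/16546·R5.
R3 ← R3 + 6073/8273·R5.
R4 ← R4 − 2785/8273·R5.
Row 6 reduces to 0 = 2, a contradiction. The system is inconsistent.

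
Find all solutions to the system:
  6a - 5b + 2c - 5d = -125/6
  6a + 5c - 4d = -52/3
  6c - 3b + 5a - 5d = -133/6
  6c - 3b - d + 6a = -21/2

a = -1/3, b = 1/2, c = -2/3, d = 3

Row-reduce the augmented matrix:
R1 ← R1 / (6).
R2 ← R2 − 6·R1.
R3 ← R3 − 5·R1.
R4 ← R4 − 6·R1.
R2 ← R2 / (5).
R1 ← R1 + 5/6·R2.
R3 ← R3 − 7/6·R2.
R4 ← R4 − 2·R2.
R3 ← R3 / (109/30).
R1 ← R1 − 5/6·R3.
R2 ← R2 − 3/5·R3.
R4 ← R4 − 14/5·R3.
R4 ← R4 / (482/109).
R1 ← R1 + 46/109·R4.
R2 ← R2 − 41/109·R4.
R3 ← R3 + 32/109·R4.
Reading off the reduced rows gives a = -1/3, b = 1/2, c = -2/3, d = 3.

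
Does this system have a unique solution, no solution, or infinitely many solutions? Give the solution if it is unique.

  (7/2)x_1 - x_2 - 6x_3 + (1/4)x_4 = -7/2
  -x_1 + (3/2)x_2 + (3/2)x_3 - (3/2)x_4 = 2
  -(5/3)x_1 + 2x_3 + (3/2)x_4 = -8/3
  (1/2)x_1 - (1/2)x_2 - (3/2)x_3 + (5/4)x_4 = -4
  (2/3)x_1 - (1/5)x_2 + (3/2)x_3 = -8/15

Row-reduce:
R1 ← R1 / (7/2).
R2 ← R2 + 1·R1.
R3 ← R3 + 5/3·R1.
R4 ← R4 − 1/2·R1.
R5 ← R5 − 2/3·R1.
R2 ← R2 / (17/14).
R1 ← R1 + 2/7·R2.
R3 ← R3 + 10/21·R2.
R4 ← R4 + 5/14·R2.
R5 ← R5 + 1/105·R2.
R3 ← R3 / (-16/17).
R1 ← R1 + 30/17·R3.
R2 ← R2 + 3/17·R3.
R4 ← R4 + 12/17·R3.
R5 ← R5 − 449/170·R3.
Swap R4 and R5.
R4 ← R4 / (233/80).
R1 ← R1 + 9/4·R4.
R2 ← R2 + 11/8·R4.
R3 ← R3 + 9/8·R4.
Row 5 reduces to 0 = -1/4, a contradiction. The system is inconsistent.

no solution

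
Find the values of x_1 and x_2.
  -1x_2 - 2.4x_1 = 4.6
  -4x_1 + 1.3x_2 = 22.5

x_1 = -4, x_2 = 5

Row-reduce the augmented matrix:
R1 ← R1 / (-12/5).
R2 ← R2 + 4·R1.
R2 ← R2 / (89/30).
R1 ← R1 − 5/12·R2.
Reading off the reduced rows gives x_1 = -4, x_2 = 5.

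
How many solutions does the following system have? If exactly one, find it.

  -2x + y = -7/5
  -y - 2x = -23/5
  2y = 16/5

Row-reduce the augmented matrix:
R1 ← R1 / (-2).
R2 ← R2 + 2·R1.
R2 ← R2 / (-2).
R1 ← R1 + 1/2·R2.
R3 ← R3 − 2·R2.
R3 reduces to 0 = 0, so the extra equation is consistent.
Reading off the reduced rows gives x = 3/2, y = 8/5.

x = 3/2, y = 8/5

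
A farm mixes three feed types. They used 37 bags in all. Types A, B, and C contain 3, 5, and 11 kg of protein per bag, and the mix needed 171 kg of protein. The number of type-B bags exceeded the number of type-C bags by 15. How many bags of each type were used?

type-A bags: 16, type-B bags: 18, type-C bags: 3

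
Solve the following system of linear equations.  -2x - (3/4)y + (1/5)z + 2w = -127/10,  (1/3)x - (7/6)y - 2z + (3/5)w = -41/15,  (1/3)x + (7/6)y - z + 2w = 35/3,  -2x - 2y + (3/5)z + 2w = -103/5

Row-reduce the augmented matrix:
R1 ← R1 / (-2).
R2 ← R2 − 1/3·R1.
R3 ← R3 − 1/3·R1.
R4 ← R4 + 2·R1.
R2 ← R2 / (-31/24).
R1 ← R1 − 3/8·R2.
R3 ← R3 − 25/24·R2.
R4 ← R4 + 5/4·R2.
R3 ← R3 / (-1187/465).
R1 ← R1 + 104/155·R3.
R2 ← R2 − 236/155·R3.
R4 ← R4 − 357/155·R3.
R4 ← R4 / (2233/1187).
R1 ← R1 + 9141/5935·R4.
R2 ← R2 − 6636/5935·R4.
R3 ← R3 + 1435/1187·R4.
Reading off the reduced rows gives x = 5, y = 6, z = -1, w = 1.

x = 5, y = 6, z = -1, w = 1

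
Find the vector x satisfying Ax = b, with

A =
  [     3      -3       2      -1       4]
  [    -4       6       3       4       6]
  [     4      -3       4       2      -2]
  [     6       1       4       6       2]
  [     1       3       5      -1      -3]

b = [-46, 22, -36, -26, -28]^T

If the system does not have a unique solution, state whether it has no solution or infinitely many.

x_1 = -5, x_2 = 2, x_3 = -6, x_4 = 5, x_5 = -2

Row-reduce the augmented matrix:
R1 ← R1 / (3).
R2 ← R2 + 4·R1.
R3 ← R3 − 4·R1.
R4 ← R4 − 6·R1.
R5 ← R5 − 1·R1.
R2 ← R2 / (2).
R1 ← R1 + 1·R2.
R3 ← R3 − 1·R2.
R4 ← R4 − 7·R2.
R5 ← R5 − 4·R2.
R3 ← R3 / (-3/2).
R1 ← R1 − 7/2·R3.
R2 ← R2 − 17/6·R3.
R4 ← R4 + 119/6·R3.
R5 ← R5 + 7·R3.
R4 ← R4 / (-250/9).
R1 ← R1 − 17/3·R4.
R2 ← R2 − 46/9·R4.
R3 ← R3 + 4/3·R4.
R5 ← R5 + 46/3·R4.
R5 ← R5 / (-4501/125).
R1 ← R1 − 302/125·R5.
R2 ← R2 − 542/125·R5.
R3 ← R3 − 326/125·R5.
R4 ← R4 + 568/125·R5.
Reading off the reduced rows gives x_1 = -5, x_2 = 2, x_3 = -6, x_4 = 5, x_5 = -2.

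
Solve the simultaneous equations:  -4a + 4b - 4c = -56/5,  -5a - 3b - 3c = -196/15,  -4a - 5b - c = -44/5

Row-reduce the augmented matrix:
R1 ← R1 / (-4).
R2 ← R2 + 5·R1.
R3 ← R3 + 4·R1.
R2 ← R2 / (-8).
R1 ← R1 + 1·R2.
R3 ← R3 + 9·R2.
R3 ← R3 / (3/4).
R1 ← R1 − 3/4·R3.
R2 ← R2 + 1/4·R3.
Reading off the reduced rows gives a = 4/3, b = 1/3, c = 9/5.

a = 4/3, b = 1/3, c = 9/5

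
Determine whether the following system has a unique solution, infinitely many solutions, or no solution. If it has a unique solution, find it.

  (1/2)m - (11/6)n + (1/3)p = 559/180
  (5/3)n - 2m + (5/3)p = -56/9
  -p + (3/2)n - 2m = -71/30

m = 1/2, n = -9/5, p = -4/3

Row-reduce the augmented matrix:
R1 ← R1 / (1/2).
R2 ← R2 + 2·R1.
R3 ← R3 + 2·R1.
R2 ← R2 / (-17/3).
R1 ← R1 + 11/3·R2.
R3 ← R3 + 35/6·R2.
R3 ← R3 / (-281/102).
R1 ← R1 + 65/51·R3.
R2 ← R2 + 9/17·R3.
Reading off the reduced rows gives m = 1/2, n = -9/5, p = -4/3.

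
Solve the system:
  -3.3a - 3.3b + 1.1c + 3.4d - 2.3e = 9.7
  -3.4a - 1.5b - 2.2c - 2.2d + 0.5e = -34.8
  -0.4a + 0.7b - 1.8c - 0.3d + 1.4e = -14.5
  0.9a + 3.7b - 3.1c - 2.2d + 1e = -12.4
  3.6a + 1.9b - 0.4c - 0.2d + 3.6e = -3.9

a = 3, b = 3, c = 4, d = 4, e = -5

Row-reduce the augmented matrix:
R1 ← R1 / (-33/10).
R2 ← R2 + 17/5·R1.
R3 ← R3 + 2/5·R1.
R4 ← R4 − 9/10·R1.
R5 ← R5 − 18/5·R1.
R2 ← R2 / (19/10).
R1 ← R1 − 1·R2.
R3 ← R3 − 11/10·R2.
R4 ← R4 − 14/5·R2.
R5 ← R5 + 17/10·R2.
R3 ← R3 / (-1/285).
R1 ← R1 − 27/19·R3.
R2 ← R2 + 100/57·R3.
R4 ← R4 − 602/285·R3.
R5 ← R5 + 622/285·R3.
R4 ← R4 / (17227/11).
R1 ← R1 − 23117/22·R4.
R2 ← R2 + 14276/11·R4.
R3 ← R3 + 16237/22·R4.
R5 ← R5 + 88679/55·R4.
R5 ← R5 / (-150846/430675).
R1 ← R1 − 617721/344540·R5.
R2 ← R2 + 146849/86135·R5.
R3 ← R3 + 633921/344540·R5.
R4 ← R4 − 727/172270·R5.
Reading off the reduced rows gives a = 3, b = 3, c = 4, d = 4, e = -5.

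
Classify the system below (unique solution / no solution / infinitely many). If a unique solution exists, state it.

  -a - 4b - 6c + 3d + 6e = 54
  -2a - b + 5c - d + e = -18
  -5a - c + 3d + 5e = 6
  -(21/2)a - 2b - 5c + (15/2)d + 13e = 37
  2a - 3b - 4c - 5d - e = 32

Row-reduce:
R1 ← R1 / (-1).
R2 ← R2 + 2·R1.
R3 ← R3 + 5·R1.
R4 ← R4 + 21/2·R1.
R5 ← R5 − 2·R1.
R2 ← R2 / (7).
R1 ← R1 − 4·R2.
R3 ← R3 − 20·R2.
R4 ← R4 − 40·R2.
R5 ← R5 + 11·R2.
R3 ← R3 / (-137/7).
R1 ← R1 + 26/7·R3.
R2 ← R2 − 17/7·R3.
R4 ← R4 + 274/7·R3.
R5 ← R5 − 75/7·R3.
Swap R4 and R5.
R4 ← R4 / (-770/137).
R1 ← R1 + 71/137·R4.
R2 ← R2 + 1/137·R4.
R3 ← R3 + 56/137·R4.
Row 5 reduces to 0 = -2, a contradiction. The system is inconsistent.

no solution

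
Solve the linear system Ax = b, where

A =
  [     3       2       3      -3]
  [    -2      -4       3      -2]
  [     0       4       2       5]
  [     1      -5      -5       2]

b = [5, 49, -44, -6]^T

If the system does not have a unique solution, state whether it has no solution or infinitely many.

x_1 = -4, x_2 = -5, x_3 = 3, x_4 = -6

Row-reduce the augmented matrix:
R1 ← R1 / (3).
R2 ← R2 + 2·R1.
R4 ← R4 − 1·R1.
R2 ← R2 / (-8/3).
R1 ← R1 − 2/3·R2.
R3 ← R3 − 4·R2.
R4 ← R4 + 17/3·R2.
R3 ← R3 / (19/2).
R1 ← R1 − 9/4·R3.
R2 ← R2 + 15/8·R3.
R4 ← R4 + 133/8·R3.
R4 ← R4 / (39/4).
R1 ← R1 + 67/38·R4.
R2 ← R2 − 99/76·R4.
R3 ← R3 + 2/19·R4.
Reading off the reduced rows gives x_1 = -4, x_2 = -5, x_3 = 3, x_4 = -6.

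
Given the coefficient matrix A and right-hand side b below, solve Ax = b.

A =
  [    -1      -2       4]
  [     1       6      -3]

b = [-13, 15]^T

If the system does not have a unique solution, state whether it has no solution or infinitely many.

Row-reduce:
R1 ← R1 / (-1).
R2 ← R2 − 1·R1.
R2 ← R2 / (4).
R1 ← R1 − 2·R2.
Rank is 2 with 3 unknowns, leaving x_3 free.

infinitely many solutions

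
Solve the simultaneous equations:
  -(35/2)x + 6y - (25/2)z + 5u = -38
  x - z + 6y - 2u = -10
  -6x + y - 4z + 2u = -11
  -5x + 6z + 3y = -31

infinitely many solutions

Row-reduce:
R1 ← R1 / (-35/2).
R2 ← R2 − 1·R1.
R3 ← R3 + 6·R1.
R4 ← R4 + 5·R1.
R2 ← R2 / (222/35).
R1 ← R1 + 12/35·R2.
R3 ← R3 + 37/35·R2.
R4 ← R4 − 9/7·R2.
Swap R3 and R4.
R3 ← R3 / (367/37).
R1 ← R1 − 23/37·R3.
R2 ← R2 + 10/37·R3.
Rank is 3 with 4 unknowns, leaving u free.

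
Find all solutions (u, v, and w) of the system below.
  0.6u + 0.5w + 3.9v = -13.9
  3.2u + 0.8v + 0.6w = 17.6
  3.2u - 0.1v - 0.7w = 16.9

u = 6, v = -5, w = 4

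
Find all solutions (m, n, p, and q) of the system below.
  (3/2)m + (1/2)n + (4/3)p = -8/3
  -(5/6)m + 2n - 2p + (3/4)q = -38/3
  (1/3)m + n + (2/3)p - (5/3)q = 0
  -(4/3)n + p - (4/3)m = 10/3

m = 2, n = -6, p = -2, q = -4

Row-reduce the augmented matrix:
R1 ← R1 / (3/2).
R2 ← R2 + 5/6·R1.
R3 ← R3 − 1/3·R1.
R4 ← R4 + 4/3·R1.
R2 ← R2 / (41/18).
R1 ← R1 − 1/3·R2.
R3 ← R3 − 8/9·R2.
R4 ← R4 + 8/9·R2.
R3 ← R3 / (106/123).
R1 ← R1 − 44/41·R3.
R2 ← R2 + 68/123·R3.
R4 ← R4 − 625/369·R3.
R4 ← R4 / (3953/954).
R1 ← R1 − 247/106·R4.
R2 ← R2 + 295/318·R4.
R3 ← R3 + 241/106·R4.
Reading off the reduced rows gives m = 2, n = -6, p = -2, q = -4.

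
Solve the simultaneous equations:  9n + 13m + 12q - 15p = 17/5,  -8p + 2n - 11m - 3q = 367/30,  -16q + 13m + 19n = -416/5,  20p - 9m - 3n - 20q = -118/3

m = -3/2, n = -3/2, p = -2/3, q = 11/5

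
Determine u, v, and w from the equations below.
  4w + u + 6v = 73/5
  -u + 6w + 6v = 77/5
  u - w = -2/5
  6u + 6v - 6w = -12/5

u = 13/5, v = 0, w = 3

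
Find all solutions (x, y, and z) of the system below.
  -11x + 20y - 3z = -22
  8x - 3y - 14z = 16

Row-reduce:
R1 ← R1 / (-11).
R2 ← R2 − 8·R1.
R2 ← R2 / (127/11).
R1 ← R1 + 20/11·R2.
Rank is 2 with 3 unknowns, leaving z free.

infinitely many solutions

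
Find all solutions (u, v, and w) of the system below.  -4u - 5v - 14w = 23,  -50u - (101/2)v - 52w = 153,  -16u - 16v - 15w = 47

no solution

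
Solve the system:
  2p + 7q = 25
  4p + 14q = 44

no solution

Row-reduce:
R1 ← R1 / (2).
R2 ← R2 − 4·R1.
Row 2 reduces to 0 = -6, a contradiction. The system is inconsistent.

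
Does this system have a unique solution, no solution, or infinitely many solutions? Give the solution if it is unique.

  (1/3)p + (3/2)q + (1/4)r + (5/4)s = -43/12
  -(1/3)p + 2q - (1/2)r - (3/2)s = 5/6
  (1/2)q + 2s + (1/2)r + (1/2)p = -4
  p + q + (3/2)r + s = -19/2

infinitely many solutions

Row-reduce:
R1 ← R1 / (1/3).
R2 ← R2 + 1/3·R1.
R3 ← R3 − 1/2·R1.
R4 ← R4 − 1·R1.
R2 ← R2 / (7/2).
R1 ← R1 − 9/2·R2.
R3 ← R3 + 7/4·R2.
R4 ← R4 + 7/2·R2.
Swap R3 and R4.
R3 ← R3 / (1/2).
R1 ← R1 − 15/14·R3.
R2 ← R2 + 1/14·R3.
Rank is 3 with 4 unknowns, leaving s free.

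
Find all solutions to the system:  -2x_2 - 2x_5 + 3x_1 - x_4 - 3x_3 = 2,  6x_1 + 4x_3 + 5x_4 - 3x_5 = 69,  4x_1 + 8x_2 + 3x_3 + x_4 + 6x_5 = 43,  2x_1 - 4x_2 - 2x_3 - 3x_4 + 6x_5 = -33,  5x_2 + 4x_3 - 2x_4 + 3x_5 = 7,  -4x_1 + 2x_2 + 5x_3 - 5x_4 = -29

x_1 = 5, x_2 = 3, x_3 = 2, x_4 = 5, x_5 = -2

Row-reduce the augmented matrix:
R1 ← R1 / (3).
R2 ← R2 − 6·R1.
R3 ← R3 − 4·R1.
R4 ← R4 − 2·R1.
R6 ← R6 + 4·R1.
R2 ← R2 / (4).
R1 ← R1 + 2/3·R2.
R3 ← R3 − 32/3·R2.
R4 ← R4 + 8/3·R2.
R5 ← R5 − 5·R2.
R6 ← R6 + 2/3·R2.
R3 ← R3 / (-59/3).
R1 ← R1 − 2/3·R3.
R2 ← R2 − 5/2·R3.
R4 ← R4 − 20/3·R3.
R5 ← R5 + 17/2·R3.
R6 ← R6 − 8/3·R3.
R4 ← R4 / (-189/59).
R1 ← R1 − 33/118·R4.
R2 ← R2 + 77/236·R4.
R3 ← R3 − 49/59·R4.
R5 ← R5 + 871/236·R4.
R6 ← R6 + 871/118·R4.
R5 ← R5 / (-9377/756).
R1 ← R1 − 73/126·R5.
R2 ← R2 + 1/108·R5.
R3 ← R3 − 62/27·R5.
R4 ← R4 + 592/189·R5.
R6 ← R6 + 9377/378·R5.
R6 reduces to 0 = 0, so the extra equation is consistent.
Reading off the reduced rows gives x_1 = 5, x_2 = 3, x_3 = 2, x_4 = 5, x_5 = -2.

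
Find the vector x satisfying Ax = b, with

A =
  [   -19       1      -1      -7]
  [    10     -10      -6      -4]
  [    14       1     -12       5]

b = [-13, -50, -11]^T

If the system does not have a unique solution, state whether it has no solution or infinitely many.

infinitely many solutions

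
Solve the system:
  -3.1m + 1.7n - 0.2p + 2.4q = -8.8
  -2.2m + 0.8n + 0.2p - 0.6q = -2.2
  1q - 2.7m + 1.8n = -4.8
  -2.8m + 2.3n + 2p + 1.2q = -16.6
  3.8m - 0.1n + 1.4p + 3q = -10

m = 2, n = 2, p = -6, q = -3

Row-reduce the augmented matrix:
R1 ← R1 / (-31/10).
R2 ← R2 + 11/5·R1.
R3 ← R3 + 27/10·R1.
R4 ← R4 + 14/5·R1.
R5 ← R5 − 19/5·R1.
R2 ← R2 / (-63/155).
R1 ← R1 + 17/31·R2.
R3 ← R3 − 99/310·R2.
R4 ← R4 − 237/310·R2.
R5 ← R5 − 123/62·R2.
R3 ← R3 / (31/70).
R1 ← R1 + 25/63·R3.
R2 ← R2 + 53/63·R3.
R4 ← R4 − 593/210·R3.
R5 ← R5 − 593/210·R3.
R4 ← R4 / (6134/465).
R1 ← R1 + 74/279·R4.
R2 ← R2 − 44/279·R4.
R3 ← R3 + 203/31·R4.
R5 ← R5 − 6134/465·R4.
R5 reduces to 0 = 0, so the extra equation is consistent.
Reading off the reduced rows gives m = 2, n = 2, p = -6, q = -3.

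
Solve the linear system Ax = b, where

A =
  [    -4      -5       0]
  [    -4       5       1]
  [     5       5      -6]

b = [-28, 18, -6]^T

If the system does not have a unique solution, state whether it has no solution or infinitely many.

x_1 = 2, x_2 = 4, x_3 = 6

Row-reduce the augmented matrix:
R1 ← R1 / (-4).
R2 ← R2 + 4·R1.
R3 ← R3 − 5·R1.
R2 ← R2 / (10).
R1 ← R1 − 5/4·R2.
R3 ← R3 + 5/4·R2.
R3 ← R3 / (-47/8).
R1 ← R1 + 1/8·R3.
R2 ← R2 − 1/10·R3.
Reading off the reduced rows gives x_1 = 2, x_2 = 4, x_3 = 6.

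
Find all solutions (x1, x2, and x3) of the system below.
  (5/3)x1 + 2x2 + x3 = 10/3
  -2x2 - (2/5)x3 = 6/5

infinitely many solutions

Row-reduce:
R1 ← R1 / (5/3).
R2 ← R2 / (-2).
R1 ← R1 − 6/5·R2.
Rank is 2 with 3 unknowns, leaving x3 free.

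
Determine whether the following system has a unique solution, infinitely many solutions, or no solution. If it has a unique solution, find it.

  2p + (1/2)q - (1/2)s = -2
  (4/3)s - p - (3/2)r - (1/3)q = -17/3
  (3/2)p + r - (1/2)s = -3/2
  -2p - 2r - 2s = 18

Row-reduce the augmented matrix:
R1 ← R1 / (2).
R2 ← R2 + 1·R1.
R3 ← R3 − 3/2·R1.
R4 ← R4 + 2·R1.
R2 ← R2 / (-1/12).
R1 ← R1 − 1/4·R2.
R3 ← R3 + 3/8·R2.
R4 ← R4 − 1/2·R2.
R3 ← R3 / (31/4).
R1 ← R1 + 9/2·R3.
R2 ← R2 − 18·R3.
R4 ← R4 + 11·R3.
R4 ← R4 / (-96/31).
R1 ← R1 − 3/31·R4.
R2 ← R2 + 43/31·R4.
R3 ← R3 + 20/31·R4.
Reading off the reduced rows gives p = -3, q = 2, r = 0, s = -6.

p = -3, q = 2, r = 0, s = -6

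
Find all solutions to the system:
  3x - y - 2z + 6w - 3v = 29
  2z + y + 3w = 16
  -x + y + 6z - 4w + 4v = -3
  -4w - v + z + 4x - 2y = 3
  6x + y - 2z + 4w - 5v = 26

Row-reduce the augmented matrix:
R1 ← R1 / (3).
R3 ← R3 + 1·R1.
R4 ← R4 − 4·R1.
R5 ← R5 − 6·R1.
R1 ← R1 + 1/3·R2.
R3 ← R3 − 2/3·R2.
R4 ← R4 + 2/3·R2.
R5 ← R5 − 3·R2.
R3 ← R3 / (4).
R2 ← R2 − 2·R3.
R4 ← R4 − 5·R3.
R5 ← R5 + 4·R3.
R4 ← R4 / (-5).
R1 ← R1 − 3·R4.
R2 ← R2 − 5·R4.
R3 ← R3 + 1·R4.
R5 ← R5 + 21·R4.
R5 ← R5 / (143/20).
R1 ← R1 + 29/20·R5.
R2 ← R2 + 9/4·R5.
R3 ← R3 − 9/10·R5.
R4 ← R4 − 3/20·R5.
Reading off the reduced rows gives x = 3, y = -2, z = 3, w = 4, v = 0.

x = 3, y = -2, z = 3, w = 4, v = 0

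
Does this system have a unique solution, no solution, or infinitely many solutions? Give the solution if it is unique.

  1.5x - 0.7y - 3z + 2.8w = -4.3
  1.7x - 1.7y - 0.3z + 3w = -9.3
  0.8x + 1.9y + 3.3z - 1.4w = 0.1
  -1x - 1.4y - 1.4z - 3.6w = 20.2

x = 2, y = -1, z = -2, w = -5

Row-reduce the augmented matrix:
R1 ← R1 / (3/2).
R2 ← R2 − 17/10·R1.
R3 ← R3 − 4/5·R1.
R4 ← R4 + 1·R1.
R2 ← R2 / (-68/75).
R1 ← R1 + 7/15·R2.
R3 ← R3 − 341/150·R2.
R4 ← R4 + 28/15·R2.
R3 ← R3 / (3447/272).
R1 ← R1 + 489/136·R3.
R2 ← R2 + 465/136·R3.
R4 ← R4 + 1663/170·R3.
R4 ← R4 / (-339992/86175).
R1 ← R1 − 5812/5745·R4.
R2 ← R2 + 812/1149·R4.
R3 ← R3 + 4526/17235·R4.
Reading off the reduced rows gives x = 2, y = -1, z = -2, w = -5.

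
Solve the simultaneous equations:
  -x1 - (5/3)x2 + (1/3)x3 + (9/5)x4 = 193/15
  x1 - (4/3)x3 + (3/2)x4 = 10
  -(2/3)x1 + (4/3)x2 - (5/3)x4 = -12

Row-reduce:
R1 ← R1 / (-1).
R2 ← R2 − 1·R1.
R3 ← R3 + 2/3·R1.
R2 ← R2 / (-5/3).
R1 ← R1 − 5/3·R2.
R3 ← R3 − 22/9·R2.
R3 ← R3 / (-76/45).
R1 ← R1 + 4/3·R3.
R2 ← R2 − 3/5·R3.
Rank is 3 with 4 unknowns, leaving x4 free.

infinitely many solutions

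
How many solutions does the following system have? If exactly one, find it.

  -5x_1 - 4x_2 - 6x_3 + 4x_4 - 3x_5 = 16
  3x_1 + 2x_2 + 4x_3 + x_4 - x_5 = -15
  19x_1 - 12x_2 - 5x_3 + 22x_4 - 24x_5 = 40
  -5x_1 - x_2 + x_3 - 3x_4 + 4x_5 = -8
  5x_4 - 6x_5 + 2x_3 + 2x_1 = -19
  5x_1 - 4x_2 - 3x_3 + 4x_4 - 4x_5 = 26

x_1 = 3, x_2 = -1, x_3 = -5, x_4 = 3, x_5 = 5

Row-reduce the augmented matrix:
R1 ← R1 / (-5).
R2 ← R2 − 3·R1.
R3 ← R3 − 19·R1.
R4 ← R4 + 5·R1.
R5 ← R5 − 2·R1.
R6 ← R6 − 5·R1.
R2 ← R2 / (-2/5).
R1 ← R1 − 4/5·R2.
R3 ← R3 + 136/5·R2.
R4 ← R4 − 3·R2.
R5 ← R5 + 8/5·R2.
R6 ← R6 + 8·R2.
R3 ← R3 / (-55).
R1 ← R1 − 2·R3.
R2 ← R2 + 1·R3.
R4 ← R4 − 10·R3.
R5 ← R5 + 2·R3.
R6 ← R6 + 17·R3.
R4 ← R4 / (-369/22).
R1 ← R1 + 58/55·R4.
R2 ← R2 + 547/110·R4.
R3 ← R3 − 194/55·R4.
R5 ← R5 − 3/55·R4.
R6 ← R6 + 2/55·R4.
R5 ← R5 / (-326/205).
R1 ← R1 + 157/615·R5.
R2 ← R2 + 14/615·R5.
R3 ← R3 − 101/615·R5.
R4 ← R4 + 104/123·R5.
R6 ← R6 − 652/615·R5.
R6 reduces to 0 = 0, so the extra equation is consistent.
Reading off the reduced rows gives x_1 = 3, x_2 = -1, x_3 = -5, x_4 = 3, x_5 = 5.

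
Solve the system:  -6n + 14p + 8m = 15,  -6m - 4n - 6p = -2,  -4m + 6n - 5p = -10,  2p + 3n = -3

no solution

Row-reduce:
R1 ← R1 / (8).
R2 ← R2 + 6·R1.
R3 ← R3 + 4·R1.
R2 ← R2 / (-17/2).
R1 ← R1 + 3/4·R2.
R3 ← R3 − 3·R2.
R4 ← R4 − 3·R2.
R3 ← R3 / (61/17).
R1 ← R1 − 23/17·R3.
R2 ← R2 + 9/17·R3.
R4 ← R4 − 61/17·R3.
Row 4 reduces to 0 = -1/2, a contradiction. The system is inconsistent.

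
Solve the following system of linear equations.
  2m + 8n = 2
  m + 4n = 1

Row-reduce:
R1 ← R1 / (2).
R2 ← R2 − 1·R1.
Rank is 1 with 2 unknowns, leaving n free.

infinitely many solutions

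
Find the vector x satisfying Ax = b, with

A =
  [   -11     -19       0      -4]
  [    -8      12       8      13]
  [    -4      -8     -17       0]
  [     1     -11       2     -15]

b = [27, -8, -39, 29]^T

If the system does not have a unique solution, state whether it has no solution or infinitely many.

x_1 = 1, x_2 = -2, x_3 = 3, x_4 = 0

Row-reduce the augmented matrix:
R1 ← R1 / (-11).
R2 ← R2 + 8·R1.
R3 ← R3 + 4·R1.
R4 ← R4 − 1·R1.
R2 ← R2 / (284/11).
R1 ← R1 − 19/11·R2.
R3 ← R3 + 12/11·R2.
R4 ← R4 + 140/11·R2.
R3 ← R3 / (-1183/71).
R1 ← R1 + 38/71·R3.
R2 ← R2 − 22/71·R3.
R4 ← R4 − 422/71·R3.
R4 ← R4 / (-8000/1183).
R1 ← R1 + 3639/4732·R4.
R2 ← R2 − 3103/4732·R4.
R3 ← R3 + 151/1183·R4.
Reading off the reduced rows gives x_1 = 1, x_2 = -2, x_3 = 3, x_4 = 0.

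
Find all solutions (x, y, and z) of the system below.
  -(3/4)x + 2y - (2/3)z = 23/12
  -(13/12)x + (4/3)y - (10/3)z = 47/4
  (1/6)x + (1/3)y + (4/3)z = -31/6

no solution

Row-reduce:
R1 ← R1 / (-3/4).
R2 ← R2 + 13/12·R1.
R3 ← R3 − 1/6·R1.
R2 ← R2 / (-14/9).
R1 ← R1 + 8/3·R2.
R3 ← R3 − 7/9·R2.
Row 3 reduces to 0 = -1/4, a contradiction. The system is inconsistent.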